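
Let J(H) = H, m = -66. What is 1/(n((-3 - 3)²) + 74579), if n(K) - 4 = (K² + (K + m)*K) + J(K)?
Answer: 1/74835 ≈ 1.3363e-5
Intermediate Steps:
n(K) = 4 + K + K² + K*(-66 + K) (n(K) = 4 + ((K² + (K - 66)*K) + K) = 4 + ((K² + (-66 + K)*K) + K) = 4 + ((K² + K*(-66 + K)) + K) = 4 + (K + K² + K*(-66 + K)) = 4 + K + K² + K*(-66 + K))
1/(n((-3 - 3)²) + 74579) = 1/((4 - 65*(-3 - 3)² + 2*((-3 - 3)²)²) + 74579) = 1/((4 - 65*(-6)² + 2*((-6)²)²) + 74579) = 1/((4 - 65*36 + 2*36²) + 74579) = 1/((4 - 2340 + 2*1296) + 74579) = 1/((4 - 2340 + 2592) + 74579) = 1/(256 + 74579) = 1/74835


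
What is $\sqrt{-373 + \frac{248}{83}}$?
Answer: $\frac{i \sqrt{2549013}}{83} \approx 19.236 i$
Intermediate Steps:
$\sqrt{-373 + \frac{248}{83}} = \sqrt{- \frac{30711}{83}} = \frac{i \sqrt{2549013}}{83}$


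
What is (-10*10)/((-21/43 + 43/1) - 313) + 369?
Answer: 4296139/11631 ≈ 369.37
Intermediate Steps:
(-10*10)/((-21/43 + 43/1) - 313) + 369 = -100/((-21*1/43 + 43*1) - 313) + 369 = -100/((-21/43 + 43) - 313) + 369 = -100/(1828/43 - 313) + 369 = -100/(-11631/43) + 369 = -43/11631*(-100) + 369 = 4300/11631 + 369 = 4296139/11631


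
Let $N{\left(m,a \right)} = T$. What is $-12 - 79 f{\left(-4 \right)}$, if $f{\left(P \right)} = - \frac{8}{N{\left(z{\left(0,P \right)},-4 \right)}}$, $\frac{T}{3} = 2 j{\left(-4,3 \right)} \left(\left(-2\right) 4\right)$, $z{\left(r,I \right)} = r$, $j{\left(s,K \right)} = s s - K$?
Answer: $- \frac{1015}{78} \approx -13.013$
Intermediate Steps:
$j{\left(s,K \right)} = s^{2} - K$
$T = -624$ ($T = 3 \cdot 2 \left(\left(-4\right)^{2} - 3\right) \left(\left(-2\right) 4\right) = 3 \cdot 2 \left(16 - 3\right) \left(-8\right) = 3 \cdot 2 \cdot 13 \left(-8\right) = 3 \cdot 26 \left(-8\right) = 3 \left(-208\right) = -624$)
$N{\left(m,a \right)} = -624$
$f{\left(P \right)} = \frac{1}{78}$ ($f{\left(P \right)} = - \frac{8}{-624} = \left(-8\right) \left(- \frac{1}{624}\right) = \frac{1}{78}$)
$-12 - 79 f{\left(-4 \right)} = -12 - \frac{79}{78} = - \frac{1015}{78}$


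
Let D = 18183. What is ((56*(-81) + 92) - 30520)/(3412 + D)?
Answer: -34964/21595 ≈ -1.6191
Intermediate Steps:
((56*(-81) + 92) - 30520)/(3412 + D) = ((56*(-81) + 92) - 30520)/(3412 + 18183) = ((-4536 + 92) - 30520)/21595 = (-4444 - 30520)*(1/21595) = -34964*1/21595 = -34964/21595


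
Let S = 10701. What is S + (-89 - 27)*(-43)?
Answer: 15689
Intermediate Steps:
S + (-89 - 27)*(-43) = 10701 + (-89 - 27)*(-43) = 10701 - 116*(-43) = 10701 + 4988 = 15689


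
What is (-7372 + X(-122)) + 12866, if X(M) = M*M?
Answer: 20378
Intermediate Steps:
X(M) = M²
(-7372 + X(-122)) + 12866 = (-7372 + (-122)²) + 12866 = (-7372 + 14884) + 12866 = 7512 + 12866 = 20378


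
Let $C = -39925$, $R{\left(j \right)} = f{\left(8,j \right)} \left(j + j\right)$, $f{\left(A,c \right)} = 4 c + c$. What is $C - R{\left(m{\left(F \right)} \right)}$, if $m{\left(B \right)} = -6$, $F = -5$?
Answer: $-40285$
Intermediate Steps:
$f{\left(A,c \right)} = 5 c$
$R{\left(j \right)} = 10 j^{2}$ ($R{\left(j \right)} = 5 j \left(j + j\right) = 5 j 2 j = 10 j^{2}$)
$C - R{\left(m{\left(F \right)} \right)} = -39925 - 10 \left(-6\right)^{2} = -39925 - 10 \cdot 36 = -39925 - 360 = -40285$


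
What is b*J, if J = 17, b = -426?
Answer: -7242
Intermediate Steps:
b*J = -426*17 = -7242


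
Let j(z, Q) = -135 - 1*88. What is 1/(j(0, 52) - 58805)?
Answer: -1/59028 ≈ -1.6941e-5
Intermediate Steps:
j(z, Q) = -223 (j(z, Q) = -135 - 88 = -223)
1/(j(0, 52) - 58805) = 1/(-223 - 58805) = 1/(-59028) = -1/59028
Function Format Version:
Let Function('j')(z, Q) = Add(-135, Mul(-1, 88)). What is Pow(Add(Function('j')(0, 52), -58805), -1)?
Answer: Rational(-1, 59028) ≈ -1.6941e-5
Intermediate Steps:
Function('j')(z, Q) = -223 (Function('j')(z, Q) = Add(-135, -88) = -223)
Pow(Add(Function('j')(0, 52), -58805), -1) = Pow(Add(-223, -58805), -1) = Pow(-59028, -1) = Rational(-1, 59028)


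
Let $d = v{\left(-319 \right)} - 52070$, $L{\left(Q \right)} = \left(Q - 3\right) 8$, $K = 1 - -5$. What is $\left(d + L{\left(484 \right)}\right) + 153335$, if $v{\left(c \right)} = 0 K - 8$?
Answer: $105105$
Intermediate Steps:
$K = 6$ ($K = 1 + 5 = 6$)
$L{\left(Q \right)} = -24 + 8 Q$ ($L{\left(Q \right)} = \left(-3 + Q\right) 8 = -24 + 8 Q$)
$v{\left(c \right)} = -8$ ($v{\left(c \right)} = 0 \cdot 6 - 8 = 0 - 8 = -8$)
$d = -52078$ ($d = -8 - 52070 = -52078$)
$\left(d + L{\left(484 \right)}\right) + 153335 = \left(-52078 + \left(-24 + 8 \cdot 484\right)\right) + 153335 = \left(-52078 + \left(-24 + 3872\right)\right) + 153335 = \left(-52078 + 3848\right) + 153335 = -48230 + 153335 = 105105$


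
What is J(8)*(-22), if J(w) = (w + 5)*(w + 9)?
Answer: -4862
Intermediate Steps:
J(w) = (5 + w)*(9 + w)
J(8)*(-22) = (45 + 8² + 14*8)*(-22) = (45 + 64 + 112)*(-22) = 221*(-22) = -4862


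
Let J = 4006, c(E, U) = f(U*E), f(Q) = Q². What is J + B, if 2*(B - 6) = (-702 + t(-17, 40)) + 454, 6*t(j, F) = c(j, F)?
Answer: 127264/3 ≈ 42421.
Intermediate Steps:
c(E, U) = E²*U² (c(E, U) = (U*E)² = (E*U)² = E²*U²)
t(j, F) = F²*j²/6 (t(j, F) = (j²*F²)/6 = (F²*j²)/6 = F²*j²/6)
B = 115246/3 (B = 6 + ((-702 + (⅙)*40²*(-17)²) + 454)/2 = 6 + ((-702 + (⅙)*1600*289) + 454)/2 = 6 + ((-702 + 231200/3) + 454)/2 = 6 + (229094/3 + 454)/2 = 6 + (½)*(230456/3) = 6 + 115228/3 = 115246/3 ≈ 38415.)
J + B = 4006 + 115246/3 = 127264/3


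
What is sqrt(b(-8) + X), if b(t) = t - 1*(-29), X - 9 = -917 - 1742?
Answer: I*sqrt(2629) ≈ 51.274*I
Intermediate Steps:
X = -2650 (X = 9 + (-917 - 1742) = 9 - 2659 = -2650)
b(t) = 29 + t (b(t) = t + 29 = 29 + t)
sqrt(b(-8) + X) = sqrt((29 - 8) - 2650) = sqrt(21 - 2650) = sqrt(-2629) = I*sqrt(2629)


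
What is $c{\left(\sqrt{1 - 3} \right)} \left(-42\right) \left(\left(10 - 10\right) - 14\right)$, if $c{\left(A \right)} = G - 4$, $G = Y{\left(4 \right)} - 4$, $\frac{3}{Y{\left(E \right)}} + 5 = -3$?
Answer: $- \frac{9849}{2} \approx -4924.5$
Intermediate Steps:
$Y{\left(E \right)} = - \frac{3}{8}$ ($Y{\left(E \right)} = \frac{3}{-5 - 3} = \frac{3}{-8} = 3 \left(- \frac{1}{8}\right) = - \frac{3}{8}$)
$G = - \frac{35}{8}$ ($G = - \frac{3}{8} - 4 = - \frac{35}{8} \approx -4.375$)
$c{\left(A \right)} = - \frac{67}{8}$ ($c{\left(A \right)} = - \frac{35}{8} - 4 = - \frac{67}{8}$)
$c{\left(\sqrt{1 - 3} \right)} \left(-42\right) \left(\left(10 - 10\right) - 14\right) = \left(- \frac{67}{8}\right) \left(-42\right) \left(\left(10 - 10\right) - 14\right) = \frac{1407 \left(0 - 14\right)}{4} = \frac{1407}{4} \left(-14\right) = - \frac{9849}{2}$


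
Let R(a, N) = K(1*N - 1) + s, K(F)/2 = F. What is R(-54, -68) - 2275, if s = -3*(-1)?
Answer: -2410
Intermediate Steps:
s = 3
K(F) = 2*F
R(a, N) = 1 + 2*N (R(a, N) = 2*(1*N - 1) + 3 = 2*(N - 1) + 3 = 2*(-1 + N) + 3 = (-2 + 2*N) + 3 = 1 + 2*N)
R(-54, -68) - 2275 = (1 + 2*(-68)) - 2275 = (1 - 136) - 2275 = -135 - 2275 = -2410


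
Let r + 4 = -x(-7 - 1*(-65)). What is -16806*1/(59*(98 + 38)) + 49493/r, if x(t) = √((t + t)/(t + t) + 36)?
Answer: 794087201/84252 - 49493*√37/21 ≈ -4910.8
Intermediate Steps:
x(t) = √37 (x(t) = √((2*t)/((2*t)) + 36) = √((2*t)*(1/(2*t)) + 36) = √(1 + 36) = √37)
r = -4 - √37 ≈ -10.083
-16806*1/(59*(98 + 38)) + 49493/r = -16806*1/(59*(98 + 38)) + 49493/(-4 - √37) = -16806/(59*136) + 49493/(-4 - √37) = -16806/8024 + 49493/(-4 - √37) = -16806*1/8024 + 49493/(-4 - √37) = -8403/4012 + 49493/(-4 - √37)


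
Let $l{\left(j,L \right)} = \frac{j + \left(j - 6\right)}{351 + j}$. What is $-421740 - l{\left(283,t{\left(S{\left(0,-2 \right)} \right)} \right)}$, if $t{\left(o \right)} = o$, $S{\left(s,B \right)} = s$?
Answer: $- \frac{133691860}{317} \approx -4.2174 \cdot 10^{5}$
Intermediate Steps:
$l{\left(j,L \right)} = \frac{-6 + 2 j}{351 + j}$ ($l{\left(j,L \right)} = \frac{j + \left(j - 6\right)}{351 + j} = \frac{j + \left(-6 + j\right)}{351 + j} = \frac{-6 + 2 j}{351 + j}$)
$-421740 - l{\left(283,t{\left(S{\left(0,-2 \right)} \right)} \right)} = -421740 - \frac{2 \left(-3 + 283\right)}{351 + 283} = -421740 - 2 \cdot \frac{1}{634} \cdot 280 = -421740 - \frac{280}{317} = - \frac{133691860}{317}$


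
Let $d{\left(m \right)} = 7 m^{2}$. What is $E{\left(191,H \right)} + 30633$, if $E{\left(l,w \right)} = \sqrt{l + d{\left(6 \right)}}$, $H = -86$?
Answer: $30633 + \sqrt{443} \approx 30654.0$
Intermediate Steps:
$E{\left(l,w \right)} = \sqrt{252 + l}$ ($E{\left(l,w \right)} = \sqrt{l + 7 \cdot 6^{2}} = \sqrt{l + 7 \cdot 36} = \sqrt{l + 252} = \sqrt{252 + l}$)
$E{\left(191,H \right)} + 30633 = \sqrt{252 + 191} + 30633 = \sqrt{443} + 30633 = 30633 + \sqrt{443}$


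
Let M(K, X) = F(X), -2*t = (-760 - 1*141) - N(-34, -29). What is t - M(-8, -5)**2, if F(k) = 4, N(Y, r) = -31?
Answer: 419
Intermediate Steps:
t = 435 (t = -((-760 - 1*141) - 1*(-31))/2 = -((-760 - 141) + 31)/2 = -(-901 + 31)/2 = -1/2*(-870) = 435)
M(K, X) = 4
t - M(-8, -5)**2 = 435 - 1*4**2 = 435 - 1*16 = 435 - 16 = 419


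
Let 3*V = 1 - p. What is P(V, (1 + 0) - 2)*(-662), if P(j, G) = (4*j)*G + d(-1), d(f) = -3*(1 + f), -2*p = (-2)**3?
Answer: -2648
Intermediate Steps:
p = 4 (p = -1/2*(-2)**3 = -1/2*(-8) = 4)
d(f) = -3 - 3*f
V = -1 (V = (1 - 1*4)/3 = (1 - 4)/3 = (1/3)*(-3) = -1)
P(j, G) = 4*G*j (P(j, G) = (4*j)*G + (-3 - 3*(-1)) = 4*G*j + (-3 + 3) = 4*G*j + 0 = 4*G*j)
P(V, (1 + 0) - 2)*(-662) = (4*((1 + 0) - 2)*(-1))*(-662) = (4*(1 - 2)*(-1))*(-662) = (4*(-1)*(-1))*(-662) = 4*(-662) = -2648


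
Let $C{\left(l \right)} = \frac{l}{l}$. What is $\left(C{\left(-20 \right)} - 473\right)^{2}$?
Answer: $222784$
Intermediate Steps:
$C{\left(l \right)} = 1$
$\left(C{\left(-20 \right)} - 473\right)^{2} = \left(1 - 473\right)^{2} = \left(-472\right)^{2} = 222784$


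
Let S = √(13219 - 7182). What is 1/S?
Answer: √6037/6037 ≈ 0.012870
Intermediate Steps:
S = √6037 ≈ 77.698
1/S = 1/(√6037) = √6037/6037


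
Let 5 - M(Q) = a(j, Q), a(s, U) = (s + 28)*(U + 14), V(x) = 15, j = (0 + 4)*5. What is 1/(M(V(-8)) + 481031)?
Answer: 1/479644 ≈ 2.0849e-6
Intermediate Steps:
j = 20 (j = 4*5 = 20)
a(s, U) = (14 + U)*(28 + s) (a(s, U) = (28 + s)*(14 + U) = (14 + U)*(28 + s))
M(Q) = -667 - 48*Q (M(Q) = 5 - (392 + 14*20 + 28*Q + Q*20) = 5 - (392 + 280 + 28*Q + 20*Q) = 5 - (672 + 48*Q) = 5 + (-672 - 48*Q) = -667 - 48*Q)
1/(M(V(-8)) + 481031) = 1/((-667 - 48*15) + 481031) = 1/((-667 - 720) + 481031) = 1/(-1387 + 481031) = 1/479644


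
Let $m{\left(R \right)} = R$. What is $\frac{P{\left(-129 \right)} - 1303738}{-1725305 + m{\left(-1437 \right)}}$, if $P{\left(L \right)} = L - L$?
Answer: $\frac{651869}{863371} \approx 0.75503$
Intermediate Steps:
$P{\left(L \right)} = 0$
$\frac{P{\left(-129 \right)} - 1303738}{-1725305 + m{\left(-1437 \right)}} = \frac{0 - 1303738}{-1725305 - 1437} = - \frac{1303738}{-1726742} = \left(-1303738\right) \left(- \frac{1}{1726742}\right) = \frac{651869}{863371}$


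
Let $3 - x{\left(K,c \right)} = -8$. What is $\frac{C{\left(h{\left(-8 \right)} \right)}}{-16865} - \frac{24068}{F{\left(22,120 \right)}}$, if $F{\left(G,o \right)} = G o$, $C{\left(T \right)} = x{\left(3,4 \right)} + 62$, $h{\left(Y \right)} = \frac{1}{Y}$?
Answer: $- \frac{1845907}{202380} \approx -9.121$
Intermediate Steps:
$x{\left(K,c \right)} = 11$ ($x{\left(K,c \right)} = 3 - -8 = 3 + 8 = 11$)
$C{\left(T \right)} = 73$ ($C{\left(T \right)} = 11 + 62 = 73$)
$\frac{C{\left(h{\left(-8 \right)} \right)}}{-16865} - \frac{24068}{F{\left(22,120 \right)}} = \frac{73}{-16865} - \frac{24068}{22 \cdot 120} = 73 \left(- \frac{1}{16865}\right) - \frac{24068}{2640} = - \frac{73}{16865} - \frac{547}{60} = - \frac{1845907}{202380}$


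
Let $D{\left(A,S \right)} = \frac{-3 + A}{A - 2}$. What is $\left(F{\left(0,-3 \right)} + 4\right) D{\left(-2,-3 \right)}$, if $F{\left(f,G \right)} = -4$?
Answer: $0$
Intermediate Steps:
$D{\left(A,S \right)} = \frac{-3 + A}{-2 + A}$
$\left(F{\left(0,-3 \right)} + 4\right) D{\left(-2,-3 \right)} = \left(-4 + 4\right) \frac{-3 - 2}{-2 - 2} = 0 \frac{1}{-4} \left(-5\right) = 0 \left(\left(- \frac{1}{4}\right) \left(-5\right)\right) = 0 \cdot \frac{5}{4} = 0$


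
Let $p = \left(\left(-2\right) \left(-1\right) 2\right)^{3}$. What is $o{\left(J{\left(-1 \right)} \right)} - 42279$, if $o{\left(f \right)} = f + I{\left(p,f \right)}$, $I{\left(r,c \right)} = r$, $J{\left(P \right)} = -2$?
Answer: $-42217$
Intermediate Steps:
$p = 64$ ($p = \left(2 \cdot 2\right)^{3} = 4^{3} = 64$)
$o{\left(f \right)} = 64 + f$ ($o{\left(f \right)} = f + 64 = 64 + f$)
$o{\left(J{\left(-1 \right)} \right)} - 42279 = \left(64 - 2\right) - 42279 = 62 - 42279 = -42217$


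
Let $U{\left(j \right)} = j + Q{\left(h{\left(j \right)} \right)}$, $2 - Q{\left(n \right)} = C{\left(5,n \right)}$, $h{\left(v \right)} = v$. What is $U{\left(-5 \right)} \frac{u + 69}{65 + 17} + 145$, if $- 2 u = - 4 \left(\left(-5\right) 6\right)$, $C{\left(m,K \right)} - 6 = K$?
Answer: $\frac{5927}{41} \approx 144.56$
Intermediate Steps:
$C{\left(m,K \right)} = 6 + K$
$Q{\left(n \right)} = -4 - n$ ($Q{\left(n \right)} = 2 - \left(6 + n\right) = -4 - n$)
$u = -60$ ($u = - \frac{\left(-4\right) \left(\left(-5\right) 6\right)}{2} = - \frac{\left(-4\right) \left(-30\right)}{2} = \left(- \frac{1}{2}\right) 120 = -60$)
$U{\left(j \right)} = -4$ ($U{\left(j \right)} = j - \left(4 + j\right) = -4$)
$U{\left(-5 \right)} \frac{u + 69}{65 + 17} + 145 = - 4 \frac{-60 + 69}{65 + 17} + 145 = - 4 \cdot \frac{9}{82} + 145 = - 4 \cdot 9 \cdot \frac{1}{82} + 145 = \left(-4\right) \frac{9}{82} + 145 = - \frac{18}{41} + 145 = \frac{5927}{41}$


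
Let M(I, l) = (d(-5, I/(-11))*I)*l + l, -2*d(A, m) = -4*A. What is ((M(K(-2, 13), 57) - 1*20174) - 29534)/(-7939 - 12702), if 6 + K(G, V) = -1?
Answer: 45661/20641 ≈ 2.2122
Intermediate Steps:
K(G, V) = -7 (K(G, V) = -6 - 1 = -7)
d(A, m) = 2*A (d(A, m) = -(-2)*A = 2*A)
M(I, l) = l - 10*I*l (M(I, l) = ((2*(-5))*I)*l + l = (-10*I)*l + l = -10*I*l + l = l - 10*I*l)
((M(K(-2, 13), 57) - 1*20174) - 29534)/(-7939 - 12702) = ((57*(1 - 10*(-7)) - 1*20174) - 29534)/(-7939 - 12702) = ((57*(1 + 70) - 20174) - 29534)/(-20641) = ((57*71 - 20174) - 29534)*(-1/20641) = ((4047 - 20174) - 29534)*(-1/20641) = (-16127 - 29534)*(-1/20641) = -45661*(-1/20641) = 45661/20641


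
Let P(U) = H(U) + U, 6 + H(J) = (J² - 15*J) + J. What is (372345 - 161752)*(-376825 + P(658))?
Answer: 10019804347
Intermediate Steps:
H(J) = -6 + J² - 14*J (H(J) = -6 + ((J² - 15*J) + J) = -6 + (J² - 14*J) = -6 + J² - 14*J)
P(U) = -6 + U² - 13*U (P(U) = (-6 + U² - 14*U) + U = -6 + U² - 13*U)
(372345 - 161752)*(-376825 + P(658)) = (372345 - 161752)*(-376825 + (-6 + 658² - 13*658)) = 210593*(-376825 + (-6 + 432964 - 8554)) = 210593*(-376825 + 424404) = 210593*47579 = 10019804347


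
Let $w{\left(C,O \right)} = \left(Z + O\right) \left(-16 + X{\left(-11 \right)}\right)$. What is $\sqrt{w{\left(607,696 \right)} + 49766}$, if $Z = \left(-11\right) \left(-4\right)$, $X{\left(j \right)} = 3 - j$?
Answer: $\sqrt{48286} \approx 219.74$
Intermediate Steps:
$Z = 44$
$w{\left(C,O \right)} = -88 - 2 O$ ($w{\left(C,O \right)} = \left(44 + O\right) \left(-16 + \left(3 - -11\right)\right) = \left(44 + O\right) \left(-16 + \left(3 + 11\right)\right) = \left(44 + O\right) \left(-16 + 14\right) = \left(44 + O\right) \left(-2\right) = -88 - 2 O$)
$\sqrt{w{\left(607,696 \right)} + 49766} = \sqrt{\left(-88 - 1392\right) + 49766} = \sqrt{-1480 + 49766} = \sqrt{48286}$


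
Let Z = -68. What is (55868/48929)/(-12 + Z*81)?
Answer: -13967/67522020 ≈ -0.00020685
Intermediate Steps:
(55868/48929)/(-12 + Z*81) = (55868/48929)/(-12 - 68*81) = (55868*(1/48929))/(-12 - 5508) = (55868/48929)/(-5520) = (55868/48929)*(-1/5520) = -13967/67522020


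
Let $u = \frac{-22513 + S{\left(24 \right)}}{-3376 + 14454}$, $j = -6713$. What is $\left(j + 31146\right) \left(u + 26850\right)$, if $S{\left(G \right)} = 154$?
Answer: $\frac{250583113257}{382} \approx 6.5598 \cdot 10^{8}$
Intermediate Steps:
$u = - \frac{771}{382}$ ($u = \frac{-22513 + 154}{-3376 + 14454} = - \frac{22359}{11078} = \left(-22359\right) \frac{1}{11078} = - \frac{771}{382} \approx -2.0183$)
$\left(j + 31146\right) \left(u + 26850\right) = \left(-6713 + 31146\right) \left(- \frac{771}{382} + 26850\right) = 24433 \cdot \frac{10255929}{382} = \frac{250583113257}{382}$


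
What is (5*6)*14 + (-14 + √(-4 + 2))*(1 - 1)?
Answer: 420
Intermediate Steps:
(5*6)*14 + (-14 + √(-4 + 2))*(1 - 1) = 30*14 + (-14 + √(-2))*0 = 420 + (-14 + I*√2)*0 = 420 + 0 = 420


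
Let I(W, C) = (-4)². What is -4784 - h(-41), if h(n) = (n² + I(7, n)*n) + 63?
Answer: -5872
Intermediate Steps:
I(W, C) = 16
h(n) = 63 + n² + 16*n (h(n) = (n² + 16*n) + 63 = 63 + n² + 16*n)
-4784 - h(-41) = -4784 - (63 + (-41)² + 16*(-41)) = -4784 - (63 + 1681 - 656) = -4784 - 1*1088 = -4784 - 1088 = -5872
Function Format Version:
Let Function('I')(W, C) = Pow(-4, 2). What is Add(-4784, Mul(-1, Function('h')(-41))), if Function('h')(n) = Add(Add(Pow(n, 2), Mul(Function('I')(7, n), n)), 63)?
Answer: -5872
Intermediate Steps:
Function('I')(W, C) = 16
Function('h')(n) = Add(63, Pow(n, 2), Mul(16, n)) (Function('h')(n) = Add(Add(Pow(n, 2), Mul(16, n)), 63) = Add(63, Pow(n, 2), Mul(16, n)))
Add(-4784, Mul(-1, Function('h')(-41))) = Add(-4784, Mul(-1, Add(63, Pow(-41, 2), Mul(16, -41)))) = Add(-4784, Mul(-1, Add(63, 1681, -656))) = Add(-4784, Mul(-1, 1088)) = Add(-4784, -1088) = -5872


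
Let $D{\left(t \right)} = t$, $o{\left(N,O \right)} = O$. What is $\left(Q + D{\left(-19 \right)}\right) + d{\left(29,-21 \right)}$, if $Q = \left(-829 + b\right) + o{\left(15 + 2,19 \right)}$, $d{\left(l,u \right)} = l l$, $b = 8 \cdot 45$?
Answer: $372$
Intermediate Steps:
$b = 360$
$d{\left(l,u \right)} = l^{2}$
$Q = -450$ ($Q = \left(-829 + 360\right) + 19 = -469 + 19 = -450$)
$\left(Q + D{\left(-19 \right)}\right) + d{\left(29,-21 \right)} = \left(-450 - 19\right) + 29^{2} = -469 + 841 = 372$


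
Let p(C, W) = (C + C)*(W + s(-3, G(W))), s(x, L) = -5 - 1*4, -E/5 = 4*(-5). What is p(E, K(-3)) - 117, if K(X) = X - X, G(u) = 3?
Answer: -1917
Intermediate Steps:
E = 100 (E = -20*(-5) = -5*(-20) = 100)
s(x, L) = -9 (s(x, L) = -5 - 4 = -9)
K(X) = 0
p(C, W) = 2*C*(-9 + W) (p(C, W) = (C + C)*(W - 9) = (2*C)*(-9 + W) = 2*C*(-9 + W))
p(E, K(-3)) - 117 = 2*100*(-9 + 0) - 117 = 2*100*(-9) - 117 = -1800 - 117 = -1917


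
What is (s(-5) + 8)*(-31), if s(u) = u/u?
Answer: -279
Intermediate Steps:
s(u) = 1
(s(-5) + 8)*(-31) = (1 + 8)*(-31) = 9*(-31) = -279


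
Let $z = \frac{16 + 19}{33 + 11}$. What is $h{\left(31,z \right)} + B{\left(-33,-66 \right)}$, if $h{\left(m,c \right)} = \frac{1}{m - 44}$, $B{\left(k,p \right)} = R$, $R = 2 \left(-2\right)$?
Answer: $- \frac{53}{13} \approx -4.0769$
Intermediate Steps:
$R = -4$
$B{\left(k,p \right)} = -4$
$z = \frac{35}{44} \approx 0.79545$
$h{\left(m,c \right)} = \frac{1}{-44 + m}$
$h{\left(31,z \right)} + B{\left(-33,-66 \right)} = \frac{1}{-44 + 31} - 4 = \frac{1}{-13} - 4 = - \frac{1}{13} - 4 = - \frac{53}{13}$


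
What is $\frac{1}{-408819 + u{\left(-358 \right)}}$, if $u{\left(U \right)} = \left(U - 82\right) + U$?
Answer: $- \frac{1}{409617} \approx -2.4413 \cdot 10^{-6}$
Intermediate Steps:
$u{\left(U \right)} = -82 + 2 U$ ($u{\left(U \right)} = \left(-82 + U\right) + U = -82 + 2 U$)
$\frac{1}{-408819 + u{\left(-358 \right)}} = \frac{1}{-408819 + \left(-82 + 2 \left(-358\right)\right)} = \frac{1}{-408819 - 798} = \frac{1}{-409617} = - \frac{1}{409617}$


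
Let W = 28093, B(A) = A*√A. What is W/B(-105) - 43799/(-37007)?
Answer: 43799/37007 + 28093*I*√105/11025 ≈ 1.1835 + 26.11*I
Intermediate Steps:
B(A) = A^(3/2)
W/B(-105) - 43799/(-37007) = 28093/((-105)^(3/2)) - 43799/(-37007) = 28093/((-105*I*√105)) - 43799*(-1/37007) = 28093*(I*√105/11025) + 43799/37007 = 28093*I*√105/11025 + 43799/37007 = 43799/37007 + 28093*I*√105/11025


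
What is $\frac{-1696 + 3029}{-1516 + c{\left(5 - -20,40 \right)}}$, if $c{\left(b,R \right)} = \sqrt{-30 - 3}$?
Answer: $- \frac{2020828}{2298289} - \frac{1333 i \sqrt{33}}{2298289} \approx -0.87928 - 0.0033318 i$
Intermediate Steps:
$c{\left(b,R \right)} = i \sqrt{33}$ ($c{\left(b,R \right)} = \sqrt{-33} = i \sqrt{33}$)
$\frac{-1696 + 3029}{-1516 + c{\left(5 - -20,40 \right)}} = \frac{-1696 + 3029}{-1516 + i \sqrt{33}} = \frac{1333}{-1516 + i \sqrt{33}}$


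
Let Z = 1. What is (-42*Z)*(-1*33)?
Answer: 1386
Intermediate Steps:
(-42*Z)*(-1*33) = (-42*1)*(-1*33) = -42*(-33) = 1386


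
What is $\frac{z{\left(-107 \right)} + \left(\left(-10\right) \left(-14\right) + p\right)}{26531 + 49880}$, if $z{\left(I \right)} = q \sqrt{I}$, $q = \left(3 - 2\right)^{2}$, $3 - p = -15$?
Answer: $\frac{158}{76411} + \frac{i \sqrt{107}}{76411} \approx 0.0020678 + 0.00013537 i$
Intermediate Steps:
$p = 18$ ($p = 3 - -15 = 3 + 15 = 18$)
$q = 1$ ($q = 1^{2} = 1$)
$z{\left(I \right)} = \sqrt{I}$ ($z{\left(I \right)} = 1 \sqrt{I} = \sqrt{I}$)
$\frac{z{\left(-107 \right)} + \left(\left(-10\right) \left(-14\right) + p\right)}{26531 + 49880} = \frac{\sqrt{-107} + \left(\left(-10\right) \left(-14\right) + 18\right)}{26531 + 49880} = \frac{i \sqrt{107} + \left(140 + 18\right)}{76411} = \left(i \sqrt{107} + 158\right) \frac{1}{76411} = \left(158 + i \sqrt{107}\right) \frac{1}{76411} = \frac{158}{76411} + \frac{i \sqrt{107}}{76411}$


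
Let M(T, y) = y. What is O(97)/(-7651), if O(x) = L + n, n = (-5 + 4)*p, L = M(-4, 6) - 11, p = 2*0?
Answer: 5/7651 ≈ 0.00065351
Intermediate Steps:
p = 0
L = -5 (L = 6 - 11 = -5)
n = 0 (n = (-5 + 4)*0 = -1*0 = 0)
O(x) = -5 (O(x) = -5 + 0 = -5)
O(97)/(-7651) = -5/(-7651) = -5*(-1/7651) = 5/7651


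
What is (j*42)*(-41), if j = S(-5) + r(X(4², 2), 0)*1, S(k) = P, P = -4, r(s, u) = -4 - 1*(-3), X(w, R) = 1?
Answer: 8610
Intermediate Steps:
r(s, u) = -1 (r(s, u) = -4 + 3 = -1)
S(k) = -4
j = -5 (j = -4 - 1*1 = -4 - 1 = -5)
(j*42)*(-41) = -5*42*(-41) = -210*(-41) = 8610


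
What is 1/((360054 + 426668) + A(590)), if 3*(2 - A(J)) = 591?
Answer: 1/786527 ≈ 1.2714e-6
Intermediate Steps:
A(J) = -195 (A(J) = 2 - ⅓*591 = 2 - 197 = -195)
1/((360054 + 426668) + A(590)) = 1/((360054 + 426668) - 195) = 1/(786722 - 195) = 1/786527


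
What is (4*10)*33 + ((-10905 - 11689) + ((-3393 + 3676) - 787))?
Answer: -21778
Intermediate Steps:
(4*10)*33 + ((-10905 - 11689) + ((-3393 + 3676) - 787)) = 40*33 + (-22594 + (283 - 787)) = 1320 + (-22594 - 504) = 1320 - 23098 = -21778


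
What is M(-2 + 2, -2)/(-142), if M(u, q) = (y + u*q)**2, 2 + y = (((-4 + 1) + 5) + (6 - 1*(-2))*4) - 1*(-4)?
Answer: -648/71 ≈ -9.1268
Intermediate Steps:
y = 36 (y = -2 + ((((-4 + 1) + 5) + (6 - 1*(-2))*4) - 1*(-4)) = -2 + (((-3 + 5) + (6 + 2)*4) + 4) = -2 + ((2 + 8*4) + 4) = -2 + ((2 + 32) + 4) = -2 + (34 + 4) = -2 + 38 = 36)
M(u, q) = (36 + q*u)**2 (M(u, q) = (36 + u*q)**2 = (36 + q*u)**2)
M(-2 + 2, -2)/(-142) = (36 - 2*(-2 + 2))**2/(-142) = -(36 - 2*0)**2/142 = -(36 + 0)**2/142 = -1/142*36**2 = -1/142*1296 = -648/71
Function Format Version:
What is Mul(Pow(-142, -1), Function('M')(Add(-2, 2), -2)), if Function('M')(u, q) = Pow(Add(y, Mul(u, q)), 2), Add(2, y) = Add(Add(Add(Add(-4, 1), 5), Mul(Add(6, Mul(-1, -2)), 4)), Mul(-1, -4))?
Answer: Rational(-648, 71) ≈ -9.1268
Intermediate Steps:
y = 36 (y = Add(-2, Add(Add(Add(Add(-4, 1), 5), Mul(Add(6, Mul(-1, -2)), 4)), Mul(-1, -4))) = Add(-2, Add(Add(Add(-3, 5), Mul(Add(6, 2), 4)), 4)) = Add(-2, Add(Add(2, Mul(8, 4)), 4)) = Add(-2, Add(Add(2, 32), 4)) = Add(-2, Add(34, 4)) = Add(-2, 38) = 36)
Function('M')(u, q) = Pow(Add(36, Mul(q, u)), 2) (Function('M')(u, q) = Pow(Add(36, Mul(u, q)), 2) = Pow(Add(36, Mul(q, u)), 2))
Mul(Pow(-142, -1), Function('M')(Add(-2, 2), -2)) = Mul(Pow(-142, -1), Pow(Add(36, Mul(-2, Add(-2, 2))), 2)) = Mul(Rational(-1, 142), Pow(Add(36, Mul(-2, 0)), 2)) = Mul(Rational(-1, 142), Pow(Add(36, 0), 2)) = Mul(Rational(-1, 142), Pow(36, 2)) = Mul(Rational(-1, 142), 1296) = Rational(-648, 71)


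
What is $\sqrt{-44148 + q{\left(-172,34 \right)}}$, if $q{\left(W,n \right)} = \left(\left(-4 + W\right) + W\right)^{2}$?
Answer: $22 \sqrt{159} \approx 277.41$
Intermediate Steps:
$q{\left(W,n \right)} = \left(-4 + 2 W\right)^{2}$
$\sqrt{-44148 + q{\left(-172,34 \right)}} = \sqrt{-44148 + 4 \left(-2 - 172\right)^{2}} = \sqrt{-44148 + 4 \left(-174\right)^{2}} = \sqrt{-44148 + 4 \cdot 30276} = \sqrt{-44148 + 121104} = \sqrt{76956} = 22 \sqrt{159}$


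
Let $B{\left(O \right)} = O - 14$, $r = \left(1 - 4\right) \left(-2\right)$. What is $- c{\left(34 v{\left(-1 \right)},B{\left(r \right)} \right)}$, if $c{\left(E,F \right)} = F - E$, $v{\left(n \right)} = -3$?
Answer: $-94$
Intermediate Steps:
$r = 6$ ($r = \left(-3\right) \left(-2\right) = 6$)
$B{\left(O \right)} = -14 + O$
$- c{\left(34 v{\left(-1 \right)},B{\left(r \right)} \right)} = - (\left(-14 + 6\right) - 34 \left(-3\right)) = - (-8 - -102) = - (-8 + 102) = \left(-1\right) 94 = -94$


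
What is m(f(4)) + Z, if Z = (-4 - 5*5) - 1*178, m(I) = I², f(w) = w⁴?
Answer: 65329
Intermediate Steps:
Z = -207 (Z = (-4 - 25) - 178 = -29 - 178 = -207)
m(f(4)) + Z = (4⁴)² - 207 = 256² - 207 = 65536 - 207 = 65329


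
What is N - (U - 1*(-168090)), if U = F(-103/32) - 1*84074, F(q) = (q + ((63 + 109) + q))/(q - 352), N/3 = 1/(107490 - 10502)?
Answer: -30874661196337/367487532 ≈ -84016.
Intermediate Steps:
N = 3/96988 (N = 3/(107490 - 10502) = 3/96988 ≈ 3.0932e-5)
F(q) = (172 + 2*q)/(-352 + q) (F(q) = (q + (172 + q))/(-352 + q) = (172 + 2*q)/(-352 + q))
U = -318558152/3789 (U = 2*(86 - 103/32)/(-352 - 103/32) - 1*84074 = 2*(86 - 103*1/32)/(-352 - 103*1/32) - 84074 = 2*(86 - 103/32)/(-352 - 103/32) - 84074 = 2*(2649/32)/(-11367/32) - 84074 = 2*(-32/11367)*(2649/32) - 84074 = -1766/3789 - 84074 = -318558152/3789 ≈ -84075.)
N - (U - 1*(-168090)) = 3/96988 - (-318558152/3789 - 1*(-168090)) = 3/96988 - (-318558152/3789 + 168090) = 3/96988 - 1*318334858/3789 = 3/96988 - 318334858/3789 = -30874661196337/367487532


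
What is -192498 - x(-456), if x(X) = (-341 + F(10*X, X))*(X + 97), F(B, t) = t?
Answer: -478621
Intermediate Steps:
x(X) = (-341 + X)*(97 + X) (x(X) = (-341 + X)*(X + 97) = (-341 + X)*(97 + X))
-192498 - x(-456) = -192498 - (-33077 + (-456)**2 - 244*(-456)) = -192498 - (-33077 + 207936 + 111264) = -192498 - 1*286123 = -192498 - 286123 = -478621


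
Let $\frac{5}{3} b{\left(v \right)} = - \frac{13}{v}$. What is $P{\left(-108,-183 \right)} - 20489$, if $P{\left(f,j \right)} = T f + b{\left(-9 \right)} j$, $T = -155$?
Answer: $- \frac{19538}{5} \approx -3907.6$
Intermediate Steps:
$b{\left(v \right)} = - \frac{39}{5 v}$ ($b{\left(v \right)} = \frac{3 \left(- \frac{13}{v}\right)}{5} = - \frac{39}{5 v}$)
$P{\left(f,j \right)} = - 155 f + \frac{13 j}{15}$ ($P{\left(f,j \right)} = - 155 f + - \frac{39}{5 \left(-9\right)} j = - 155 f + \left(- \frac{39}{5}\right) \left(- \frac{1}{9}\right) j = - 155 f + \frac{13 j}{15}$)
$P{\left(-108,-183 \right)} - 20489 = \left(\left(-155\right) \left(-108\right) + \frac{13}{15} \left(-183\right)\right) - 20489 = \left(16740 - \frac{793}{5}\right) - 20489 = \frac{82907}{5} - 20489 = - \frac{19538}{5}$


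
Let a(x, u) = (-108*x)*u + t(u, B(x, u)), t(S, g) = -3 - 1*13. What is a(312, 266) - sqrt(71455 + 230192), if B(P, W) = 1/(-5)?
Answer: -8963152 - sqrt(301647) ≈ -8.9637e+6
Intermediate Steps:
B(P, W) = -1/5
t(S, g) = -16 (t(S, g) = -3 - 13 = -16)
a(x, u) = -16 - 108*u*x (a(x, u) = (-108*x)*u - 16 = -108*u*x - 16 = -16 - 108*u*x)
a(312, 266) - sqrt(71455 + 230192) = (-16 - 108*266*312) - sqrt(71455 + 230192) = (-16 - 8963136) - sqrt(301647) = -8963152 - sqrt(301647)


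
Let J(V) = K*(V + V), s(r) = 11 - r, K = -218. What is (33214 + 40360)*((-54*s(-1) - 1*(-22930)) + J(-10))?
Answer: 1960158508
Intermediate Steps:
J(V) = -436*V (J(V) = -218*(V + V) = -436*V)
(33214 + 40360)*((-54*s(-1) - 1*(-22930)) + J(-10)) = (33214 + 40360)*((-54*(11 - 1*(-1)) - 1*(-22930)) - 436*(-10)) = 73574*((-54*(11 + 1) + 22930) + 4360) = 73574*((-54*12 + 22930) + 4360) = 73574*((-648 + 22930) + 4360) = 73574*(22282 + 4360) = 73574*26642 = 1960158508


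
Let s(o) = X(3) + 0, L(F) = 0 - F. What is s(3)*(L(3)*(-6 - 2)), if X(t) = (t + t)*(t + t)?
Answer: 864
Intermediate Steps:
L(F) = -F
X(t) = 4*t**2 (X(t) = (2*t)*(2*t) = 4*t**2)
s(o) = 36 (s(o) = 4*3**2 + 0 = 4*9 + 0 = 36 + 0 = 36)
s(3)*(L(3)*(-6 - 2)) = 36*((-1*3)*(-6 - 2)) = 36*(-3*(-8)) = 36*24 = 864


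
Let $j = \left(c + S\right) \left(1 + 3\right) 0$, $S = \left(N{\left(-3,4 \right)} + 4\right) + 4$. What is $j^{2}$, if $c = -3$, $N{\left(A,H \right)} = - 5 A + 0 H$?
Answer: $0$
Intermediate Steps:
$N{\left(A,H \right)} = - 5 A$ ($N{\left(A,H \right)} = - 5 A + 0 = - 5 A$)
$S = 23$ ($S = \left(\left(-5\right) \left(-3\right) + 4\right) + 4 = \left(15 + 4\right) + 4 = 19 + 4 = 23$)
$j = 0$ ($j = \left(-3 + 23\right) \left(1 + 3\right) 0 = 20 \cdot 4 \cdot 0 = 20 \cdot 0 = 0$)
$j^{2} = 0^{2} = 0$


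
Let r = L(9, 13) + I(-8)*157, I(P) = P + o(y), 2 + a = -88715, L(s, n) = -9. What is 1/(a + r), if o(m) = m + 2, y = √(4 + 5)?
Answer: -1/89197 ≈ -1.1211e-5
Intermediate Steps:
y = 3 (y = √9 = 3)
o(m) = 2 + m
a = -88717 (a = -2 - 88715 = -88717)
I(P) = 5 + P (I(P) = P + (2 + 3) = P + 5 = 5 + P)
r = -480 (r = -9 + (5 - 8)*157 = -9 - 3*157 = -9 - 471 = -480)
1/(a + r) = 1/(-88717 - 480) = 1/(-89197) = -1/89197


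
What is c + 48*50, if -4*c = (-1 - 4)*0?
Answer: 2400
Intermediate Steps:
c = 0 (c = -(-1 - 4)*0/4 = -(-5)*0/4 = -1/4*0 = 0)
c + 48*50 = 0 + 48*50 = 0 + 2400 = 2400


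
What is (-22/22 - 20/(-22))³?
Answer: -1/1331 ≈ -0.00075131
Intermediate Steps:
(-22/22 - 20/(-22))³ = (-22*1/22 - 20*(-1/22))³ = (-1 + 10/11)³ = (-1/11)³ = -1/1331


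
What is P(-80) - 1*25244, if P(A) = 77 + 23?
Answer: -25144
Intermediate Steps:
P(A) = 100
P(-80) - 1*25244 = 100 - 1*25244 = 100 - 25244 = -25144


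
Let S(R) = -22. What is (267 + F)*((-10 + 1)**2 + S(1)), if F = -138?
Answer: 7611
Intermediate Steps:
(267 + F)*((-10 + 1)**2 + S(1)) = (267 - 138)*((-10 + 1)**2 - 22) = 129*((-9)**2 - 22) = 129*(81 - 22) = 129*59 = 7611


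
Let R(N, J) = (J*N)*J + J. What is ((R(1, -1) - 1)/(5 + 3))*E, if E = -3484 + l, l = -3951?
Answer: 7435/8 ≈ 929.38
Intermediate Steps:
R(N, J) = J + N*J**2 (R(N, J) = N*J**2 + J = J + N*J**2)
E = -7435 (E = -3484 - 3951 = -7435)
((R(1, -1) - 1)/(5 + 3))*E = ((-(1 - 1*1) - 1)/(5 + 3))*(-7435) = ((-(1 - 1) - 1)/8)*(-7435) = ((-1*0 - 1)*(1/8))*(-7435) = ((0 - 1)*(1/8))*(-7435) = -1*1/8*(-7435) = -1/8*(-7435) = 7435/8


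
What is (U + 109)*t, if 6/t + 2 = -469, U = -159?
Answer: 100/157 ≈ 0.63694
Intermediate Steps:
t = -2/157 (t = 6/(-2 - 469) = 6/(-471) = 6*(-1/471) = -2/157 ≈ -0.012739)
(U + 109)*t = (-159 + 109)*(-2/157) = -50*(-2/157) = 100/157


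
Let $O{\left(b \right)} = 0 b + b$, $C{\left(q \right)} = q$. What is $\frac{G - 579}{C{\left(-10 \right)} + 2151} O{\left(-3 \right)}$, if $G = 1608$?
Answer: $- \frac{3087}{2141} \approx -1.4418$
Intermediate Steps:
$O{\left(b \right)} = b$ ($O{\left(b \right)} = 0 + b = b$)
$\frac{G - 579}{C{\left(-10 \right)} + 2151} O{\left(-3 \right)} = \frac{1608 - 579}{-10 + 2151} \left(-3\right) = \frac{1029}{2141} \left(-3\right) = - \frac{3087}{2141}$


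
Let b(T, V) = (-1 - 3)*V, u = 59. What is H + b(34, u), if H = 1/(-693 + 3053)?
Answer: -556959/2360 ≈ -236.00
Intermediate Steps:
b(T, V) = -4*V
H = 1/2360 ≈ 0.00042373
H + b(34, u) = 1/2360 - 4*59 = 1/2360 - 236 = -556959/2360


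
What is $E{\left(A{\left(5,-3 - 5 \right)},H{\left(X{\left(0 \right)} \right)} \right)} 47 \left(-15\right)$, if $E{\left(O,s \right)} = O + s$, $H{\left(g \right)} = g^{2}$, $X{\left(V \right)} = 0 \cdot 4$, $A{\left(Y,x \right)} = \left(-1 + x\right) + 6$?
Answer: $2115$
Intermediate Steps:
$A{\left(Y,x \right)} = 5 + x$
$X{\left(V \right)} = 0$
$E{\left(A{\left(5,-3 - 5 \right)},H{\left(X{\left(0 \right)} \right)} \right)} 47 \left(-15\right) = \left(\left(5 - 8\right) + 0^{2}\right) 47 \left(-15\right) = \left(\left(5 - 8\right) + 0\right) 47 \left(-15\right) = \left(-3 + 0\right) 47 \left(-15\right) = \left(-3\right) 47 \left(-15\right) = \left(-141\right) \left(-15\right) = 2115$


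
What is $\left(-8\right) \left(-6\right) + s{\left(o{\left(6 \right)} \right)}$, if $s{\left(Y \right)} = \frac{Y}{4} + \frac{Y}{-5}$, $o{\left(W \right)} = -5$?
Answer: $\frac{191}{4} \approx 47.75$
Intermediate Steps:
$s{\left(Y \right)} = \frac{Y}{20}$ ($s{\left(Y \right)} = Y \frac{1}{4} + Y \left(- \frac{1}{5}\right) = \frac{Y}{4} - \frac{Y}{5} = \frac{Y}{20}$)
$\left(-8\right) \left(-6\right) + s{\left(o{\left(6 \right)} \right)} = \left(-8\right) \left(-6\right) + \frac{1}{20} \left(-5\right) = 48 - \frac{1}{4} = \frac{191}{4}$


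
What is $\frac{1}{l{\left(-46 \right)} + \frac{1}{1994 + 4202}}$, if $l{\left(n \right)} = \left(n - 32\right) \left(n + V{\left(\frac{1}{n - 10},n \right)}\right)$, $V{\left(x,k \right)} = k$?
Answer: $\frac{6196}{44462497} \approx 0.00013935$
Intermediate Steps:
$l{\left(n \right)} = 2 n \left(-32 + n\right)$ ($l{\left(n \right)} = \left(n - 32\right) \left(n + n\right) = \left(-32 + n\right) 2 n = 2 n \left(-32 + n\right)$)
$\frac{1}{l{\left(-46 \right)} + \frac{1}{1994 + 4202}} = \frac{1}{2 \left(-46\right) \left(-32 - 46\right) + \frac{1}{1994 + 4202}} = \frac{1}{2 \left(-46\right) \left(-78\right) + \frac{1}{6196}} = \frac{1}{7176 + \frac{1}{6196}} = \frac{1}{\frac{44462497}{6196}} = \frac{6196}{44462497}$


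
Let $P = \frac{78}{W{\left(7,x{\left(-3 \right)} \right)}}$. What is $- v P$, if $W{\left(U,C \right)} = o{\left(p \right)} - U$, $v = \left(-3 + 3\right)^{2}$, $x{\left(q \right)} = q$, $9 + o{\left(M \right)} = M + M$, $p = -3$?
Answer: $0$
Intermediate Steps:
$o{\left(M \right)} = -9 + 2 M$ ($o{\left(M \right)} = -9 + \left(M + M\right) = -9 + 2 M$)
$v = 0$ ($v = 0^{2} = 0$)
$W{\left(U,C \right)} = -15 - U$ ($W{\left(U,C \right)} = \left(-9 + 2 \left(-3\right)\right) - U = \left(-9 - 6\right) - U = -15 - U$)
$P = - \frac{39}{11}$ ($P = \frac{78}{-15 - 7} = \frac{78}{-22} = 78 \left(- \frac{1}{22}\right) = - \frac{39}{11} \approx -3.5455$)
$- v P = - \frac{0 \left(-39\right)}{11} = \left(-1\right) 0 = 0$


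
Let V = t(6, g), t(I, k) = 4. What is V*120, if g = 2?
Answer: 480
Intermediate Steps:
V = 4
V*120 = 4*120 = 480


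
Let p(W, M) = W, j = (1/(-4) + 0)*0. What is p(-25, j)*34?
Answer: -850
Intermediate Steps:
j = 0 (j = (-¼ + 0)*0 = -¼*0 = 0)
p(-25, j)*34 = -25*34 = -850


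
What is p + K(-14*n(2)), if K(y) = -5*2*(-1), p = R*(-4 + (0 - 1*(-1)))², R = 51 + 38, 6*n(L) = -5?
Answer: 811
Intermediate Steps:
n(L) = -⅚ (n(L) = (⅙)*(-5) = -⅚)
R = 89
p = 801 (p = 89*(-4 + (0 - 1*(-1)))² = 89*(-4 + (0 + 1))² = 89*(-4 + 1)² = 89*(-3)² = 89*9 = 801)
K(y) = 10 (K(y) = -5*2*(-1) = -10*(-1) = 10)
p + K(-14*n(2)) = 801 + 10 = 811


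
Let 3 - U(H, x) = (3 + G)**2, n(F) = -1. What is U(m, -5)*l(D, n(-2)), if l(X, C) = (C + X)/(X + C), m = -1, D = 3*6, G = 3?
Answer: -33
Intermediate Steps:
D = 18
l(X, C) = 1 (l(X, C) = (C + X)/(C + X) = 1)
U(H, x) = -33 (U(H, x) = 3 - (3 + 3)**2 = 3 - 1*6**2 = 3 - 1*36 = 3 - 36 = -33)
U(m, -5)*l(D, n(-2)) = -33*1 = -33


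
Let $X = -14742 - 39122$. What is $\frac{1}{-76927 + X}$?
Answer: $- \frac{1}{130791} \approx -7.6458 \cdot 10^{-6}$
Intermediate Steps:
$X = -53864$
$\frac{1}{-76927 + X} = \frac{1}{-76927 - 53864} = \frac{1}{-130791} = - \frac{1}{130791}$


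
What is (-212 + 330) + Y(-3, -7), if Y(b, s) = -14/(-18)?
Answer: 1069/9 ≈ 118.78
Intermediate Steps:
Y(b, s) = 7/9 (Y(b, s) = -14*(-1/18) = 7/9)
(-212 + 330) + Y(-3, -7) = (-212 + 330) + 7/9 = 118 + 7/9 = 1069/9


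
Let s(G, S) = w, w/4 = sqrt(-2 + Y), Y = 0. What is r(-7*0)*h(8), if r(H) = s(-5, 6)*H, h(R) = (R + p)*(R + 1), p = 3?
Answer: 0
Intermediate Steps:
h(R) = (1 + R)*(3 + R) (h(R) = (R + 3)*(R + 1) = (3 + R)*(1 + R) = (1 + R)*(3 + R))
w = 4*I*sqrt(2) (w = 4*sqrt(-2 + 0) = 4*sqrt(-2) = 4*(I*sqrt(2)) = 4*I*sqrt(2) ≈ 5.6569*I)
s(G, S) = 4*I*sqrt(2)
r(H) = 4*I*H*sqrt(2) (r(H) = (4*I*sqrt(2))*H = 4*I*H*sqrt(2))
r(-7*0)*h(8) = (4*I*(-7*0)*sqrt(2))*(3 + 8**2 + 4*8) = (4*I*0*sqrt(2))*(3 + 64 + 32) = 0*99 = 0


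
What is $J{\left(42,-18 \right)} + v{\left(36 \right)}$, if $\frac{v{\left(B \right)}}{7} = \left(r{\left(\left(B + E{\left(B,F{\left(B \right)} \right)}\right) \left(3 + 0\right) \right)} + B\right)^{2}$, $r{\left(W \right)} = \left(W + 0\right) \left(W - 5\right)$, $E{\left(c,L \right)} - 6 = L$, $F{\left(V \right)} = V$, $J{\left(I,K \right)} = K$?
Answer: $20127232170$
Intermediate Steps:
$E{\left(c,L \right)} = 6 + L$
$r{\left(W \right)} = W \left(-5 + W\right)$
$v{\left(B \right)} = 7 \left(B + \left(13 + 6 B\right) \left(18 + 6 B\right)\right)^{2}$ ($v{\left(B \right)} = 7 \left(\left(B + \left(6 + B\right)\right) \left(3 + 0\right) \left(-5 + \left(B + \left(6 + B\right)\right) \left(3 + 0\right)\right) + B\right)^{2} = 7 \left(\left(6 + 2 B\right) 3 \left(-5 + \left(6 + 2 B\right) 3\right) + B\right)^{2} = 7 \left(\left(18 + 6 B\right) \left(-5 + \left(18 + 6 B\right)\right) + B\right)^{2} = 7 \left(\left(18 + 6 B\right) \left(13 + 6 B\right) + B\right)^{2} = 7 \left(\left(13 + 6 B\right) \left(18 + 6 B\right) + B\right)^{2} = 7 \left(B + \left(13 + 6 B\right) \left(18 + 6 B\right)\right)^{2}$)
$J{\left(42,-18 \right)} + v{\left(36 \right)} = -18 + 7 \left(234 + 36 \cdot 36^{2} + 187 \cdot 36\right)^{2} = -18 + 7 \left(234 + 36 \cdot 1296 + 6732\right)^{2} = -18 + 7 \left(234 + 46656 + 6732\right)^{2} = -18 + 7 \cdot 53622^{2} = -18 + 7 \cdot 2875318884 = -18 + 20127232188 = 20127232170$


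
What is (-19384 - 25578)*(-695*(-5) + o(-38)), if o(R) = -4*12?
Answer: -154084774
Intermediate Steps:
o(R) = -48
(-19384 - 25578)*(-695*(-5) + o(-38)) = (-19384 - 25578)*(-695*(-5) - 48) = -44962*(3475 - 48) = -44962*3427 = -154084774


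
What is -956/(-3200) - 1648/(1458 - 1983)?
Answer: 11551/3360 ≈ 3.4378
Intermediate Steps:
-956/(-3200) - 1648/(1458 - 1983) = -956*(-1/3200) - 1648/(-525) = 239/800 - 1648*(-1/525) = 239/800 + 1648/525 = 11551/3360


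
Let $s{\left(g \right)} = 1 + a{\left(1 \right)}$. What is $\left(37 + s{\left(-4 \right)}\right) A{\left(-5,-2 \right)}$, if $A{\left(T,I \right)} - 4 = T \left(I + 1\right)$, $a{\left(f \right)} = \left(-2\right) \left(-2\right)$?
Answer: $378$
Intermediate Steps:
$a{\left(f \right)} = 4$
$s{\left(g \right)} = 5$ ($s{\left(g \right)} = 1 + 4 = 5$)
$A{\left(T,I \right)} = 4 + T \left(1 + I\right)$ ($A{\left(T,I \right)} = 4 + T \left(I + 1\right) = 4 + T \left(1 + I\right)$)
$\left(37 + s{\left(-4 \right)}\right) A{\left(-5,-2 \right)} = \left(37 + 5\right) \left(4 - 5 - -10\right) = 42 \left(4 - 5 + 10\right) = 42 \cdot 9 = 378$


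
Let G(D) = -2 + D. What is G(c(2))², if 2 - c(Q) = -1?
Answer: 1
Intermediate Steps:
c(Q) = 3 (c(Q) = 2 - 1*(-1) = 2 + 1 = 3)
G(c(2))² = (-2 + 3)² = 1² = 1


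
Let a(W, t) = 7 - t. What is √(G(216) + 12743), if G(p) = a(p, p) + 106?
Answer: 4*√790 ≈ 112.43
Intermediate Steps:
G(p) = 113 - p (G(p) = (7 - p) + 106 = 113 - p)
√(G(216) + 12743) = √((113 - 1*216) + 12743) = √((113 - 216) + 12743) = √(-103 + 12743) = √12640 = 4*√790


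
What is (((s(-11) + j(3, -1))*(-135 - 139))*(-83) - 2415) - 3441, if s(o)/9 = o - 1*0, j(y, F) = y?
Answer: -2189088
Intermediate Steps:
s(o) = 9*o (s(o) = 9*(o - 1*0) = 9*(o + 0) = 9*o)
(((s(-11) + j(3, -1))*(-135 - 139))*(-83) - 2415) - 3441 = (((9*(-11) + 3)*(-135 - 139))*(-83) - 2415) - 3441 = (((-99 + 3)*(-274))*(-83) - 2415) - 3441 = (-96*(-274)*(-83) - 2415) - 3441 = (26304*(-83) - 2415) - 3441 = (-2183232 - 2415) - 3441 = -2185647 - 3441 = -2189088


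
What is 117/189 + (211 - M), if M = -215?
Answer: 8959/21 ≈ 426.62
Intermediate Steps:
117/189 + (211 - M) = 117/189 + (211 - 1*(-215)) = 117*(1/189) + (211 + 215) = 13/21 + 426 = 8959/21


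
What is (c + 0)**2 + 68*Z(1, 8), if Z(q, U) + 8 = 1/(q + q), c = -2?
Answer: -506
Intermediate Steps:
Z(q, U) = -8 + 1/(2*q) (Z(q, U) = -8 + 1/(q + q) = -8 + 1/(2*q))
(c + 0)**2 + 68*Z(1, 8) = (-2 + 0)**2 + 68*(-8 + (1/2)/1) = (-2)**2 + 68*(-8 + (1/2)*1) = 4 + 68*(-8 + 1/2) = 4 + 68*(-15/2) = 4 - 510 = -506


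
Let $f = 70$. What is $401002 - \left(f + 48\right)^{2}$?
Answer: $387078$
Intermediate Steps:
$401002 - \left(f + 48\right)^{2} = 401002 - \left(70 + 48\right)^{2} = 401002 - 118^{2} = 401002 - 13924 = 387078$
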